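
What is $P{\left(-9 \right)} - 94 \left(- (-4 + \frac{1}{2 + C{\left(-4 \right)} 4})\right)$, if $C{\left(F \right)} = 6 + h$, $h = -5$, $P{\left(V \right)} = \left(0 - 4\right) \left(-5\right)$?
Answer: $- \frac{1021}{3} \approx -340.33$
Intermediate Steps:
$P{\left(V \right)} = 20$ ($P{\left(V \right)} = \left(-4\right) \left(-5\right) = 20$)
$C{\left(F \right)} = 1$ ($C{\left(F \right)} = 6 - 5 = 1$)
$P{\left(-9 \right)} - 94 \left(- (-4 + \frac{1}{2 + C{\left(-4 \right)} 4})\right) = 20 - 94 \left(- (-4 + \frac{1}{2 + 1 \cdot 4})\right) = 20 - 94 \left(- (-4 + \frac{1}{2 + 4})\right) = 20 - 94 \left(- (-4 + \frac{1}{6})\right) = 20 - 94 \left(\left(-1\right) \left(- \frac{23}{6}\right)\right) = 20 - \frac{1081}{3} = - \frac{1021}{3}$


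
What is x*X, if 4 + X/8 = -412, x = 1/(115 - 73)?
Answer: -1664/21 ≈ -79.238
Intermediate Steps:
x = 1/42 ≈ 0.023810
X = -3328 (X = -32 + 8*(-412) = -32 - 3296 = -3328)
x*X = (1/42)*(-3328) = -1664/21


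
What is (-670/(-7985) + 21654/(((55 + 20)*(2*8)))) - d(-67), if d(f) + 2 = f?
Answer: 27828973/319400 ≈ 87.129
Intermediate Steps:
d(f) = -2 + f
(-670/(-7985) + 21654/(((55 + 20)*(2*8)))) - d(-67) = (-670/(-7985) + 21654/(((55 + 20)*(2*8)))) - (-2 - 67) = (-670*(-1/7985) + 21654/((75*16))) - 1*(-69) = (134/1597 + 21654/1200) + 69 = (134/1597 + 21654*(1/1200)) + 69 = (134/1597 + 3609/200) + 69 = 5790373/319400 + 69 = 27828973/319400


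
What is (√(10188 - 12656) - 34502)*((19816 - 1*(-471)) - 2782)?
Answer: -603957510 + 35010*I*√617 ≈ -6.0396e+8 + 8.6963e+5*I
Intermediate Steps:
(√(10188 - 12656) - 34502)*((19816 - 1*(-471)) - 2782) = (√(-2468) - 34502)*((19816 + 471) - 2782) = (2*I*√617 - 34502)*(20287 - 2782) = (-34502 + 2*I*√617)*17505 = -603957510 + 35010*I*√617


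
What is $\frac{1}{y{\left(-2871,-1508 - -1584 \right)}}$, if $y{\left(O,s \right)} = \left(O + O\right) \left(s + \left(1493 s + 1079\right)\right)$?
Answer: $- \frac{1}{658165266} \approx -1.5194 \cdot 10^{-9}$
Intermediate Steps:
$y{\left(O,s \right)} = 2 O \left(1079 + 1494 s\right)$ ($y{\left(O,s \right)} = 2 O \left(s + \left(1079 + 1493 s\right)\right) = 2 O \left(1079 + 1494 s\right)$)
$\frac{1}{y{\left(-2871,-1508 - -1584 \right)}} = \frac{1}{166 \left(-2871\right) \left(13 + 18 \left(-1508 - -1584\right)\right)} = \frac{1}{166 \left(-2871\right) \left(13 + 18 \left(-1508 + 1584\right)\right)} = \frac{1}{166 \left(-2871\right) \left(13 + 18 \cdot 76\right)} = \frac{1}{166 \left(-2871\right) \left(13 + 1368\right)} = \frac{1}{166 \left(-2871\right) 1381} = \frac{1}{-658165266} = - \frac{1}{658165266}$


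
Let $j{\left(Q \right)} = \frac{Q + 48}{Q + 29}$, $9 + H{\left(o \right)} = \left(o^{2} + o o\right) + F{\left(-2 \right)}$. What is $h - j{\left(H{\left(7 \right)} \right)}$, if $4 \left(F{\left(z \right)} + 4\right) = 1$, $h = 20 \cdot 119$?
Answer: $\frac{1087127}{457} \approx 2378.8$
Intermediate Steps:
$h = 2380$
$F{\left(z \right)} = - \frac{15}{4}$ ($F{\left(z \right)} = -4 + \frac{1}{4} \cdot 1 = -4 + \frac{1}{4} = - \frac{15}{4}$)
$H{\left(o \right)} = - \frac{51}{4} + 2 o^{2}$ ($H{\left(o \right)} = -9 - \left(\frac{15}{4} - o^{2} - o o\right) = -9 + \left(\left(o^{2} + o^{2}\right) - \frac{15}{4}\right) = -9 + \left(2 o^{2} - \frac{15}{4}\right) = -9 + \left(- \frac{15}{4} + 2 o^{2}\right) = - \frac{51}{4} + 2 o^{2}$)
$j{\left(Q \right)} = \frac{48 + Q}{29 + Q}$
$h - j{\left(H{\left(7 \right)} \right)} = 2380 - \frac{48 - \left(\frac{51}{4} - 2 \cdot 7^{2}\right)}{29 - \left(\frac{51}{4} - 2 \cdot 7^{2}\right)} = 2380 - \frac{48 + \left(- \frac{51}{4} + 2 \cdot 49\right)}{29 + \left(- \frac{51}{4} + 2 \cdot 49\right)} = 2380 - \frac{48 + \left(- \frac{51}{4} + 98\right)}{29 + \left(- \frac{51}{4} + 98\right)} = 2380 - \frac{48 + \frac{341}{4}}{29 + \frac{341}{4}} = 2380 - \frac{1}{\frac{457}{4}} \cdot \frac{533}{4} = 2380 - \frac{4}{457} \cdot \frac{533}{4} = 2380 - \frac{533}{457} = \frac{1087127}{457}$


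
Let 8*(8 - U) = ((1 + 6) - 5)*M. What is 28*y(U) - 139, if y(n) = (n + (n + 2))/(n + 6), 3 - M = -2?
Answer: -5353/51 ≈ -104.96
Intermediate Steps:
M = 5 (M = 3 - 1*(-2) = 3 + 2 = 5)
U = 27/4 (U = 8 - ((1 + 6) - 5)*5/8 = 8 - (7 - 5)*5/8 = 8 - 5/4 = 27/4 ≈ 6.7500)
y(n) = (2 + 2*n)/(6 + n) (y(n) = (n + (2 + n))/(6 + n) = (2 + 2*n)/(6 + n))
28*y(U) - 139 = 28*(2*(1 + 27/4)/(6 + 27/4)) - 139 = 28*(2*(31/4)/(51/4)) - 139 = 28*(2*(4/51)*(31/4)) - 139 = 28*(62/51) - 139 = 1736/51 - 139 = -5353/51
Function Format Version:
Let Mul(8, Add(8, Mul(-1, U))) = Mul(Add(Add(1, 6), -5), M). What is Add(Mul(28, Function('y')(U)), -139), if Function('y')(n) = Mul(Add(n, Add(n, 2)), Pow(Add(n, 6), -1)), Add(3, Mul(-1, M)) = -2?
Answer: Rational(-5353, 51) ≈ -104.96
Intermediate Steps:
M = 5 (M = Add(3, Mul(-1, -2)) = Add(3, 2) = 5)
U = Rational(27, 4) (U = Add(8, Mul(Rational(-1, 8), Mul(Add(Add(1, 6), -5), 5))) = Add(8, Mul(Rational(-1, 8), Mul(Add(7, -5), 5))) = Add(8, Mul(Rational(-1, 8), Mul(2, 5))) = Add(8, Mul(Rational(-1, 8), 10)) = Add(8, Rational(-5, 4)) = Rational(27, 4) ≈ 6.7500)
Function('y')(n) = Mul(Pow(Add(6, n), -1), Add(2, Mul(2, n))) (Function('y')(n) = Mul(Add(n, Add(2, n)), Pow(Add(6, n), -1)) = Mul(Add(2, Mul(2, n)), Pow(Add(6, n), -1)) = Mul(Pow(Add(6, n), -1), Add(2, Mul(2, n))))
Add(Mul(28, Function('y')(U)), -139) = Add(Mul(28, Mul(2, Pow(Add(6, Rational(27, 4)), -1), Add(1, Rational(27, 4)))), -139) = Add(Mul(28, Mul(2, Pow(Rational(51, 4), -1), Rational(31, 4))), -139) = Add(Mul(28, Mul(2, Rational(4, 51), Rational(31, 4))), -139) = Add(Mul(28, Rational(62, 51)), -139) = Add(Rational(1736, 51), -139) = Rational(-5353, 51)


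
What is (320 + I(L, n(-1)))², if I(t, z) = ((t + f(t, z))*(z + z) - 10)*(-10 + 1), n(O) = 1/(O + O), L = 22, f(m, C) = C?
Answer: 1456849/4 ≈ 3.6421e+5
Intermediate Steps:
n(O) = 1/(2*O)
I(t, z) = 90 - 18*z*(t + z) (I(t, z) = ((t + z)*(z + z) - 10)*(-10 + 1) = ((t + z)*(2*z) - 10)*(-9) = (2*z*(t + z) - 10)*(-9) = (-10 + 2*z*(t + z))*(-9) = 90 - 18*z*(t + z))
(320 + I(L, n(-1)))² = (320 + (90 - 18*((½)/(-1))² - 18*22*(½)/(-1)))² = (320 + (90 - 18*((½)*(-1))² - 18*22*(½)*(-1)))² = (320 + (90 - 18*(-½)² - 18*22*(-½)))² = (320 + (90 - 18*¼ + 198))² = (320 + (90 - 9/2 + 198))² = (320 + 567/2)² = (1207/2)² = 1456849/4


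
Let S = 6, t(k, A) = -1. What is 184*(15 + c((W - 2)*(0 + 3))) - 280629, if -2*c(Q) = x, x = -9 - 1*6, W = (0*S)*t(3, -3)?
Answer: -276489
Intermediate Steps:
W = 0 (W = (0*6)*(-1) = 0*(-1) = 0)
x = -15 (x = -9 - 6 = -15)
c(Q) = 15/2 (c(Q) = -½*(-15) = 15/2)
184*(15 + c((W - 2)*(0 + 3))) - 280629 = 184*(15 + 15/2) - 280629 = 184*(45/2) - 280629 = 4140 - 280629 = -276489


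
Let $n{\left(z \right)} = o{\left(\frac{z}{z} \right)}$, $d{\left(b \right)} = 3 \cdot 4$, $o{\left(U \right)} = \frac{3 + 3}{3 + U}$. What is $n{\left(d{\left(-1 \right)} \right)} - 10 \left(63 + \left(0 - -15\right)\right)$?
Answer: $- \frac{1557}{2} \approx -778.5$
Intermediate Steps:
$o{\left(U \right)} = \frac{6}{3 + U}$
$d{\left(b \right)} = 12$
$n{\left(z \right)} = \frac{3}{2}$ ($n{\left(z \right)} = \frac{6}{3 + \frac{z}{z}} = \frac{6}{3 + 1} = \frac{6}{4} = 6 \cdot \frac{1}{4} = \frac{3}{2}$)
$n{\left(d{\left(-1 \right)} \right)} - 10 \left(63 + \left(0 - -15\right)\right) = \frac{3}{2} - 10 \left(63 + \left(0 - -15\right)\right) = \frac{3}{2} - 10 \left(63 + \left(0 + 15\right)\right) = \frac{3}{2} - 10 \left(63 + 15\right) = \frac{3}{2} - 10 \cdot 78 = \frac{3}{2} - 780 = - \frac{1557}{2}$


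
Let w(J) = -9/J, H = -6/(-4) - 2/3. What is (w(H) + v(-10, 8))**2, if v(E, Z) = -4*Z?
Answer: 45796/25 ≈ 1831.8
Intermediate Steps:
H = 5/6 (H = -6*(-1/4) - 2*1/3 = 3/2 - 2/3 = 5/6 ≈ 0.83333)
(w(H) + v(-10, 8))**2 = (-9/5/6 - 4*8)**2 = (-9*6/5 - 32)**2 = (-54/5 - 32)**2 = (-214/5)**2 = 45796/25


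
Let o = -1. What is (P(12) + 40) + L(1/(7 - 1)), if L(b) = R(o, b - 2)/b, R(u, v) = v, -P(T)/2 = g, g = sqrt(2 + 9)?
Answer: 29 - 2*sqrt(11) ≈ 22.367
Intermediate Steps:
g = sqrt(11) ≈ 3.3166
P(T) = -2*sqrt(11)
L(b) = (-2 + b)/b (L(b) = (b - 2)/b = (-2 + b)/b)
(P(12) + 40) + L(1/(7 - 1)) = (-2*sqrt(11) + 40) + (-2 + 1/(7 - 1))/(1/(7 - 1)) = (40 - 2*sqrt(11)) + (-2 + 1/6)/(1/6) = (40 - 2*sqrt(11)) + 6*(-11/6) = (40 - 2*sqrt(11)) - 11 = 29 - 2*sqrt(11)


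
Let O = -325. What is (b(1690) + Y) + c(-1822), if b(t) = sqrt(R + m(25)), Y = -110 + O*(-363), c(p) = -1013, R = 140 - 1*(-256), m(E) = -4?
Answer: 116852 + 14*sqrt(2) ≈ 1.1687e+5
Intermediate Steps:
R = 396 (R = 140 + 256 = 396)
Y = 117865 (Y = -110 - 325*(-363) = -110 + 117975 = 117865)
b(t) = 14*sqrt(2) (b(t) = sqrt(396 - 4) = sqrt(392) = 14*sqrt(2))
(b(1690) + Y) + c(-1822) = (14*sqrt(2) + 117865) - 1013 = (117865 + 14*sqrt(2)) - 1013 = 116852 + 14*sqrt(2)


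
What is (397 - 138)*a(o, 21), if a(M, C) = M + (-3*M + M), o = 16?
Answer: -4144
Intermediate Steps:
a(M, C) = -M (a(M, C) = M - 2*M = -M)
(397 - 138)*a(o, 21) = (397 - 138)*(-1*16) = 259*(-16) = -4144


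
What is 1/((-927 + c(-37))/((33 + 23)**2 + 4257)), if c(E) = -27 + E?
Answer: -7393/991 ≈ -7.4601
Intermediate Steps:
1/((-927 + c(-37))/((33 + 23)**2 + 4257)) = 1/((-927 + (-27 - 37))/((33 + 23)**2 + 4257)) = 1/((-927 - 64)/(56**2 + 4257)) = 1/(-991/(3136 + 4257)) = 1/(-991/7393) = -7393/991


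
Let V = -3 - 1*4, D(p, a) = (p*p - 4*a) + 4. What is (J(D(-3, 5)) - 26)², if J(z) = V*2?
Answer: 1600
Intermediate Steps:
D(p, a) = 4 + p² - 4*a (D(p, a) = (p² - 4*a) + 4 = 4 + p² - 4*a)
V = -7 (V = -3 - 4 = -7)
J(z) = -14 (J(z) = -7*2 = -14)
(J(D(-3, 5)) - 26)² = (-14 - 26)² = (-40)² = 1600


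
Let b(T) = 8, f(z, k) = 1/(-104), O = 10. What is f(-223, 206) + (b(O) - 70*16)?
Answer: -115649/104 ≈ -1112.0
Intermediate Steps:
f(z, k) = -1/104
f(-223, 206) + (b(O) - 70*16) = -1/104 + (8 - 70*16) = -1/104 + (8 - 1120) = -1/104 - 1112 = -115649/104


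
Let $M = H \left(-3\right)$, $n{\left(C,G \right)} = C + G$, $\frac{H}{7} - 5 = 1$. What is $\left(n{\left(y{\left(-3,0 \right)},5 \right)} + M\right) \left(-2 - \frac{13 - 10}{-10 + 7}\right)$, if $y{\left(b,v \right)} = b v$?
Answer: $121$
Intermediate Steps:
$H = 42$ ($H = 35 + 7 \cdot 1 = 35 + 7 = 42$)
$M = -126$ ($M = 42 \left(-3\right) = -126$)
$\left(n{\left(y{\left(-3,0 \right)},5 \right)} + M\right) \left(-2 - \frac{13 - 10}{-10 + 7}\right) = \left(\left(\left(-3\right) 0 + 5\right) - 126\right) \left(-2 - \frac{13 - 10}{-10 + 7}\right) = \left(\left(0 + 5\right) - 126\right) \left(-2 - \frac{3}{-3}\right) = \left(5 - 126\right) \left(-2 - 3 \left(- \frac{1}{3}\right)\right) = - 121 \left(-2 - -1\right) = - 121 \left(-2 + 1\right) = \left(-121\right) \left(-1\right) = 121$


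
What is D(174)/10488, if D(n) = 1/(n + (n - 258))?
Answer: 1/943920 ≈ 1.0594e-6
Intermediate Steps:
D(n) = 1/(-258 + 2*n) (D(n) = 1/(n + (-258 + n)) = 1/(-258 + 2*n))
D(174)/10488 = (1/(2*(-129 + 174)))/10488 = ((½)/45)*(1/10488) = ((½)*(1/45))*(1/10488) = (1/90)*(1/10488) = 1/943920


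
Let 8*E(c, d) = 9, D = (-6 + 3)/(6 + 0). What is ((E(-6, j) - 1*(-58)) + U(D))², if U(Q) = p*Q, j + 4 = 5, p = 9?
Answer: 190969/64 ≈ 2983.9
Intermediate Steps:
j = 1 (j = -4 + 5 = 1)
D = -½ (D = -3/6 = -3*⅙ = -½ ≈ -0.50000)
E(c, d) = 9/8 (E(c, d) = (⅛)*9 = 9/8)
U(Q) = 9*Q
((E(-6, j) - 1*(-58)) + U(D))² = ((9/8 - 1*(-58)) + 9*(-½))² = ((9/8 + 58) - 9/2)² = (473/8 - 9/2)² = (437/8)² = 190969/64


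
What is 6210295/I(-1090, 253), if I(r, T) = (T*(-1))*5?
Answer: -1242059/253 ≈ -4909.3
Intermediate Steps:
I(r, T) = -5*T (I(r, T) = -T*5 = -5*T)
6210295/I(-1090, 253) = 6210295/((-5*253)) = 6210295/(-1265) = 6210295*(-1/1265) = -1242059/253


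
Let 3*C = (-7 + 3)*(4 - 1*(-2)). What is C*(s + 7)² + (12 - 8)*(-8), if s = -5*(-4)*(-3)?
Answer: -22504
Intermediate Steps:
C = -8 (C = ((-7 + 3)*(4 - 1*(-2)))/3 = (-4*(4 + 2))/3 = (-4*6)/3 = (⅓)*(-24) = -8)
s = -60 (s = 20*(-3) = -60)
C*(s + 7)² + (12 - 8)*(-8) = -8*(-60 + 7)² + (12 - 8)*(-8) = -8*(-53)² + 4*(-8) = -8*2809 - 32 = -22472 - 32 = -22504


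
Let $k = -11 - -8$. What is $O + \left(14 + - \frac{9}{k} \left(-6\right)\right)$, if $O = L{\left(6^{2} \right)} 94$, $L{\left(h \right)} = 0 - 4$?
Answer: $-380$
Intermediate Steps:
$L{\left(h \right)} = -4$
$k = -3$ ($k = -11 + 8 = -3$)
$O = -376$ ($O = \left(-4\right) 94 = -376$)
$O + \left(14 + - \frac{9}{k} \left(-6\right)\right) = -376 + \left(14 + - \frac{9}{-3} \left(-6\right)\right) = -376 + \left(14 + \left(-9\right) \left(- \frac{1}{3}\right) \left(-6\right)\right) = -376 + \left(14 + 3 \left(-6\right)\right) = -376 + \left(14 - 18\right) = -376 - 4 = -380$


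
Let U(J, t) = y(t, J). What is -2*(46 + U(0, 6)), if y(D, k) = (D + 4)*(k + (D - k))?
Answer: -212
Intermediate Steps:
y(D, k) = D*(4 + D) (y(D, k) = (4 + D)*D = D*(4 + D))
U(J, t) = t*(4 + t)
-2*(46 + U(0, 6)) = -2*(46 + 6*(4 + 6)) = -2*(46 + 6*10) = -2*(46 + 60) = -2*106 = -212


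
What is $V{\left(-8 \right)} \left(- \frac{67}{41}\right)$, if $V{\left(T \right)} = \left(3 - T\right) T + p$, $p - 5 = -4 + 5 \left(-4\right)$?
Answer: $\frac{7169}{41} \approx 174.85$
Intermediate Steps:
$p = -19$ ($p = 5 + \left(-4 + 5 \left(-4\right)\right) = 5 - 24 = -19$)
$V{\left(T \right)} = -19 + T \left(3 - T\right)$ ($V{\left(T \right)} = \left(3 - T\right) T - 19 = T \left(3 - T\right) - 19 = -19 + T \left(3 - T\right)$)
$V{\left(-8 \right)} \left(- \frac{67}{41}\right) = \left(-19 - \left(-8\right)^{2} + 3 \left(-8\right)\right) \left(- \frac{67}{41}\right) = \left(-19 - 64 - 24\right) \left(\left(-67\right) \frac{1}{41}\right) = \left(-19 - 64 - 24\right) \left(- \frac{67}{41}\right) = \left(-107\right) \left(- \frac{67}{41}\right) = \frac{7169}{41}$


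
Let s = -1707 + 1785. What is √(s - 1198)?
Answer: 4*I*√70 ≈ 33.466*I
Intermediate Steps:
s = 78
√(s - 1198) = √(78 - 1198) = √(-1120) = 4*I*√70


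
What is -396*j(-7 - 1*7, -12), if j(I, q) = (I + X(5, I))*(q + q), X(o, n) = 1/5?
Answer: -655776/5 ≈ -1.3116e+5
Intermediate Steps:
X(o, n) = ⅕
j(I, q) = 2*q*(⅕ + I) (j(I, q) = (I + ⅕)*(q + q) = (⅕ + I)*(2*q) = 2*q*(⅕ + I))
-396*j(-7 - 1*7, -12) = -792*(-12)*(1 + 5*(-7 - 1*7))/5 = -792*(-12)*(1 + 5*(-7 - 7))/5 = -792*(-12)*(1 + 5*(-14))/5 = -792*(-12)*(1 - 70)/5 = -792*(-12)*(-69)/5 = -396*1656/5 = -655776/5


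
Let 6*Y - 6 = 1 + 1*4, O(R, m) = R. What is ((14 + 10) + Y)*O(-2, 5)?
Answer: -155/3 ≈ -51.667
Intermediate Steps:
Y = 11/6 (Y = 1 + (1 + 1*4)/6 = 1 + (1 + 4)/6 = 1 + (⅙)*5 = 1 + ⅚ = 11/6 ≈ 1.8333)
((14 + 10) + Y)*O(-2, 5) = ((14 + 10) + 11/6)*(-2) = (24 + 11/6)*(-2) = (155/6)*(-2) = -155/3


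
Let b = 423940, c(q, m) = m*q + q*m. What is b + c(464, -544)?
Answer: -80892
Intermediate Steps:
c(q, m) = 2*m*q (c(q, m) = m*q + m*q = 2*m*q)
b + c(464, -544) = 423940 + 2*(-544)*464 = 423940 - 504832 = -80892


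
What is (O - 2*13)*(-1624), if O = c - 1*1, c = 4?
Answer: 37352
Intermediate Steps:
O = 3 (O = 4 - 1*1 = 4 - 1 = 3)
(O - 2*13)*(-1624) = (3 - 2*13)*(-1624) = (3 - 26)*(-1624) = -23*(-1624) = 37352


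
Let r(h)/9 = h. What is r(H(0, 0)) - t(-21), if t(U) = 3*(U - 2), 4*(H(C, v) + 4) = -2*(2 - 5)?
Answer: 93/2 ≈ 46.500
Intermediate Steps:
H(C, v) = -5/2 (H(C, v) = -4 + (-2*(2 - 5))/4 = -4 + (-2*(-3))/4 = -4 + (¼)*6 = -4 + 3/2 = -5/2)
r(h) = 9*h
t(U) = -6 + 3*U (t(U) = 3*(-2 + U) = -6 + 3*U)
r(H(0, 0)) - t(-21) = 9*(-5/2) - (-6 + 3*(-21)) = -45/2 - (-6 - 63) = -45/2 - 1*(-69) = -45/2 + 69 = 93/2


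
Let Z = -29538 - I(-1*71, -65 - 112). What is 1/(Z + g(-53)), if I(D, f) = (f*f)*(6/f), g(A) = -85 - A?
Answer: -1/28508 ≈ -3.5078e-5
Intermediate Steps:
I(D, f) = 6*f (I(D, f) = f²*(6/f) = 6*f)
Z = -28476 (Z = -29538 - 6*(-65 - 112) = -29538 - 6*(-177) = -29538 - 1*(-1062) = -29538 + 1062 = -28476)
1/(Z + g(-53)) = 1/(-28476 + (-85 - 1*(-53))) = 1/(-28476 + (-85 + 53)) = 1/(-28476 - 32) = 1/(-28508) = -1/28508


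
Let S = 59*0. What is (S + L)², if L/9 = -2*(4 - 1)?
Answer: 2916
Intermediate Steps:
L = -54 (L = 9*(-2*(4 - 1)) = 9*(-2*3) = 9*(-6) = -54)
S = 0
(S + L)² = (0 - 54)² = (-54)² = 2916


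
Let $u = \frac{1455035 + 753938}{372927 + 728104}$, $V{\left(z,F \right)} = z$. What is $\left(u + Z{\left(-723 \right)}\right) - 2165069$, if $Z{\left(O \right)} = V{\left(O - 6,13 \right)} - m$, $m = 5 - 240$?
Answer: $- \frac{2384349786480}{1101031} \approx -2.1656 \cdot 10^{6}$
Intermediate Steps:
$m = -235$ ($m = 5 - 240 = -235$)
$u = \frac{2208973}{1101031} \approx 2.0063$
$Z{\left(O \right)} = 229 + O$ ($Z{\left(O \right)} = \left(O - 6\right) - -235 = \left(-6 + O\right) + 235 = 229 + O$)
$\left(u + Z{\left(-723 \right)}\right) - 2165069 = \left(\frac{2208973}{1101031} + \left(229 - 723\right)\right) - 2165069 = \left(\frac{2208973}{1101031} - 494\right) - 2165069 = - \frac{541700341}{1101031} - 2165069 = - \frac{2384349786480}{1101031}$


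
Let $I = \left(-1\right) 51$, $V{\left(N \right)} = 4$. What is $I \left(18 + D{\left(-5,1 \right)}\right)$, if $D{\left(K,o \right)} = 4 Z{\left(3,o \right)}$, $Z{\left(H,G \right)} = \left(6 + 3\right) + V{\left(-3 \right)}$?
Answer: $-3570$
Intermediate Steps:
$I = -51$
$Z{\left(H,G \right)} = 13$ ($Z{\left(H,G \right)} = \left(6 + 3\right) + 4 = 9 + 4 = 13$)
$D{\left(K,o \right)} = 52$ ($D{\left(K,o \right)} = 4 \cdot 13 = 52$)
$I \left(18 + D{\left(-5,1 \right)}\right) = - 51 \left(18 + 52\right) = \left(-51\right) 70 = -3570$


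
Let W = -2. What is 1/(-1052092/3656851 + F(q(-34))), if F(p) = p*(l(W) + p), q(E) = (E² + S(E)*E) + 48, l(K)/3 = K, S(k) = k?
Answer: 3656851/20315415267348 ≈ 1.8000e-7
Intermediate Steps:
l(K) = 3*K
q(E) = 48 + 2*E² (q(E) = (E² + E*E) + 48 = (E² + E²) + 48 = 2*E² + 48 = 48 + 2*E²)
F(p) = p*(-6 + p) (F(p) = p*(3*(-2) + p) = p*(-6 + p))
1/(-1052092/3656851 + F(q(-34))) = 1/(-1052092/3656851 + (48 + 2*(-34)²)*(-6 + (48 + 2*(-34)²))) = 1/(-1052092*1/3656851 + (48 + 2*1156)*(-6 + (48 + 2*1156))) = 1/(-1052092/3656851 + (48 + 2312)*(-6 + (48 + 2312))) = 1/(-1052092/3656851 + 2360*(-6 + 2360)) = 1/(-1052092/3656851 + 2360*2354) = 1/(-1052092/3656851 + 5555440) = 1/(20315415267348/3656851) = 3656851/20315415267348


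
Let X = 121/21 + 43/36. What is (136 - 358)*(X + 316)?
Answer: -3011245/42 ≈ -71696.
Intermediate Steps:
X = 1753/252 (X = 121*(1/21) + 43*(1/36) = 121/21 + 43/36 = 1753/252 ≈ 6.9564)
(136 - 358)*(X + 316) = (136 - 358)*(1753/252 + 316) = -222*81385/252 = -3011245/42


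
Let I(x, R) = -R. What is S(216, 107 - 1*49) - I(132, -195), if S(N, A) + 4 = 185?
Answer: -14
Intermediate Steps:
S(N, A) = 181 (S(N, A) = -4 + 185 = 181)
S(216, 107 - 1*49) - I(132, -195) = 181 - (-1)*(-195) = 181 - 1*195 = 181 - 195 = -14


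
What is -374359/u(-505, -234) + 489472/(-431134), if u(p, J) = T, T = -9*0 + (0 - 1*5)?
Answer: 80698222873/1077835 ≈ 74871.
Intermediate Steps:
T = -5 (T = 0 + (0 - 5) = 0 - 5 = -5)
u(p, J) = -5
-374359/u(-505, -234) + 489472/(-431134) = -374359/(-5) + 489472/(-431134) = -374359*(-⅕) + 489472*(-1/431134) = 374359/5 - 244736/215567 = 80698222873/1077835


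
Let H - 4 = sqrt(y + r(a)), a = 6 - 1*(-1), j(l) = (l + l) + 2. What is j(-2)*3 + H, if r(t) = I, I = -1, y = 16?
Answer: -2 + sqrt(15) ≈ 1.8730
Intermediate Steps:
j(l) = 2 + 2*l (j(l) = 2*l + 2 = 2 + 2*l)
a = 7 (a = 6 + 1 = 7)
r(t) = -1
H = 4 + sqrt(15) (H = 4 + sqrt(16 - 1) = 4 + sqrt(15) ≈ 7.8730)
j(-2)*3 + H = (2 + 2*(-2))*3 + (4 + sqrt(15)) = (2 - 4)*3 + (4 + sqrt(15)) = -2*3 + (4 + sqrt(15)) = -6 + (4 + sqrt(15)) = -2 + sqrt(15)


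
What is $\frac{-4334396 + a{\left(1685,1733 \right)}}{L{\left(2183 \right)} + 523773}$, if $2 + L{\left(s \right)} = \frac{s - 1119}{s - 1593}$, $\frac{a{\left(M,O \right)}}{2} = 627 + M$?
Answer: $- \frac{1277282740}{154512977} \approx -8.2665$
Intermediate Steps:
$a{\left(M,O \right)} = 1254 + 2 M$ ($a{\left(M,O \right)} = 2 \left(627 + M\right) = 1254 + 2 M$)
$L{\left(s \right)} = -2 + \frac{-1119 + s}{-1593 + s}$ ($L{\left(s \right)} = -2 + \frac{s - 1119}{s - 1593} = -2 + \frac{-1119 + s}{s - 1593} = -2 + \frac{-1119 + s}{-1593 + s}$)
$\frac{-4334396 + a{\left(1685,1733 \right)}}{L{\left(2183 \right)} + 523773} = \frac{-4334396 + \left(1254 + 2 \cdot 1685\right)}{\frac{2067 - 2183}{-1593 + 2183} + 523773} = \frac{-4334396 + \left(1254 + 3370\right)}{\frac{2067 - 2183}{590} + 523773} = \frac{-4334396 + 4624}{\frac{1}{590} \left(-116\right) + 523773} = - \frac{4329772}{- \frac{58}{295} + 523773} = - \frac{4329772}{\frac{154512977}{295}} = \left(-4329772\right) \frac{295}{154512977} = - \frac{1277282740}{154512977}$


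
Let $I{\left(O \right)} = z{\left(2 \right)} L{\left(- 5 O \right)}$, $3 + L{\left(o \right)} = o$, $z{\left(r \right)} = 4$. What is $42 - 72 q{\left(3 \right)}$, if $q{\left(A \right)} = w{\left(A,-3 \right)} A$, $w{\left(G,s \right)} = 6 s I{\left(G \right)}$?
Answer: $-279894$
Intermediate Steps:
$L{\left(o \right)} = -3 + o$
$I{\left(O \right)} = -12 - 20 O$ ($I{\left(O \right)} = 4 \left(-3 - 5 O\right) = -12 - 20 O$)
$w{\left(G,s \right)} = 6 s \left(-12 - 20 G\right)$
$q{\left(A \right)} = A \left(216 + 360 A\right)$ ($q{\left(A \right)} = \left(-24\right) \left(-3\right) \left(3 + 5 A\right) A = \left(216 + 360 A\right) A = A \left(216 + 360 A\right)$)
$42 - 72 q{\left(3 \right)} = 42 - 72 \cdot 72 \cdot 3 \left(3 + 5 \cdot 3\right) = 42 - 72 \cdot 72 \cdot 3 \left(3 + 15\right) = 42 - 72 \cdot 72 \cdot 3 \cdot 18 = 42 - 279936 = -279894$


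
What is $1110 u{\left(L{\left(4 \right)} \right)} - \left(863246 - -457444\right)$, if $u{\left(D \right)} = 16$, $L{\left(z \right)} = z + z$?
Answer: $-1302930$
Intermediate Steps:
$L{\left(z \right)} = 2 z$
$1110 u{\left(L{\left(4 \right)} \right)} - \left(863246 - -457444\right) = 1110 \cdot 16 - \left(863246 - -457444\right) = 17760 - \left(863246 + 457444\right) = 17760 - 1320690 = -1302930$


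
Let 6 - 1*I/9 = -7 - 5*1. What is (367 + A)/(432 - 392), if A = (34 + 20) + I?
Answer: 583/40 ≈ 14.575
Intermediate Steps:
I = 162 (I = 54 - 9*(-7 - 5*1) = 54 - 9*(-7 - 5) = 54 - 9*(-12) = 54 + 108 = 162)
A = 216 (A = (34 + 20) + 162 = 54 + 162 = 216)
(367 + A)/(432 - 392) = (367 + 216)/(432 - 392) = 583/40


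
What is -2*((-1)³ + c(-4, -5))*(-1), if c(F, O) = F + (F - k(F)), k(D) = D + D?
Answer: -2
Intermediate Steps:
k(D) = 2*D
c(F, O) = 0 (c(F, O) = F + (F - 2*F) = F - F = 0)
-2*((-1)³ + c(-4, -5))*(-1) = -2*((-1)³ + 0)*(-1) = -2*(-1 + 0)*(-1) = -(-2)*(-1) = -2*1 = -2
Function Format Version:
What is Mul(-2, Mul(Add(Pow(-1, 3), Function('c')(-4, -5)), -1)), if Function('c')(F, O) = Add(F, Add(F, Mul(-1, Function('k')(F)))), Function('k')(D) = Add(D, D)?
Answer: -2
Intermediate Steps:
Function('k')(D) = Mul(2, D)
Function('c')(F, O) = 0 (Function('c')(F, O) = Add(F, Add(F, Mul(-1, Mul(2, F)))) = Add(F, Add(F, Mul(-2, F))) = Add(F, Mul(-1, F)) = 0)
Mul(-2, Mul(Add(Pow(-1, 3), Function('c')(-4, -5)), -1)) = Mul(-2, Mul(Add(Pow(-1, 3), 0), -1)) = Mul(-2, Mul(Add(-1, 0), -1)) = Mul(-2, Mul(-1, -1)) = Mul(-2, 1) = -2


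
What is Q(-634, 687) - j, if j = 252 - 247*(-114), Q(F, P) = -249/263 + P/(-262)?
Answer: -1957865379/68906 ≈ -28414.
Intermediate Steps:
Q(F, P) = -249/263 - P/262 (Q(F, P) = -249*1/263 + P*(-1/262) = -249/263 - P/262)
j = 28410 (j = 252 + 28158 = 28410)
Q(-634, 687) - j = (-249/263 - 1/262*687) - 1*28410 = (-249/263 - 687/262) - 28410 = -245919/68906 - 28410 = -1957865379/68906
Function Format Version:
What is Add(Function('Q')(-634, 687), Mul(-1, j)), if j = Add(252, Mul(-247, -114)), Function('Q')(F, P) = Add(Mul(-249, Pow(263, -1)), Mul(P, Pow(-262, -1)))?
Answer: Rational(-1957865379, 68906) ≈ -28414.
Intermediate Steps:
Function('Q')(F, P) = Add(Rational(-249, 263), Mul(Rational(-1, 262), P)) (Function('Q')(F, P) = Add(Mul(-249, Rational(1, 263)), Mul(P, Rational(-1, 262))) = Add(Rational(-249, 263), Mul(Rational(-1, 262), P)))
j = 28410 (j = Add(252, 28158) = 28410)
Add(Function('Q')(-634, 687), Mul(-1, j)) = Add(Add(Rational(-249, 263), Mul(Rational(-1, 262), 687)), Mul(-1, 28410)) = Add(Add(Rational(-249, 263), Rational(-687, 262)), -28410) = Add(Rational(-245919, 68906), -28410) = Rational(-1957865379, 68906)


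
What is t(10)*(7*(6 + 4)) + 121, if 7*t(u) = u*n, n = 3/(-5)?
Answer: 61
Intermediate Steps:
n = -⅗ (n = 3*(-⅕) = -⅗ ≈ -0.60000)
t(u) = -3*u/35 (t(u) = (u*(-⅗))/7 = (-3*u/5)/7 = -3*u/35)
t(10)*(7*(6 + 4)) + 121 = (-3/35*10)*(7*(6 + 4)) + 121 = -6*10 + 121 = -6/7*70 + 121 = -60 + 121 = 61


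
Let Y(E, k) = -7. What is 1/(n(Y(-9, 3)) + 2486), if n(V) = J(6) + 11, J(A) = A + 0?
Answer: 1/2503 ≈ 0.00039952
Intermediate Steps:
J(A) = A
n(V) = 17 (n(V) = 6 + 11 = 17)
1/(n(Y(-9, 3)) + 2486) = 1/(17 + 2486) = 1/2503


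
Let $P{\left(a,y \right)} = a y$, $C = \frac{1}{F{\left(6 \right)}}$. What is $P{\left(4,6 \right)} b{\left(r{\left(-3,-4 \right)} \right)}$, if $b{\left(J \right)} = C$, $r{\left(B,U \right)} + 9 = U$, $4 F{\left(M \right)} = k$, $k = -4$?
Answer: $-24$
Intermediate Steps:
$F{\left(M \right)} = -1$ ($F{\left(M \right)} = \frac{1}{4} \left(-4\right) = -1$)
$r{\left(B,U \right)} = -9 + U$
$C = -1$ ($C = \frac{1}{-1} = -1$)
$b{\left(J \right)} = -1$
$P{\left(4,6 \right)} b{\left(r{\left(-3,-4 \right)} \right)} = 4 \cdot 6 \left(-1\right) = 24 \left(-1\right) = -24$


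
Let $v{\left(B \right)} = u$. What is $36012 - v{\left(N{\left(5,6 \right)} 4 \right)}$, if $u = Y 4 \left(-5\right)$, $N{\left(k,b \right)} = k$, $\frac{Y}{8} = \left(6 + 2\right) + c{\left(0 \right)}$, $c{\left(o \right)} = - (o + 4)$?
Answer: $36652$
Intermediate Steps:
$c{\left(o \right)} = -4 - o$ ($c{\left(o \right)} = - (4 + o) = -4 - o$)
$Y = 32$ ($Y = 8 \left(\left(6 + 2\right) - 4\right) = 8 \left(8 + \left(-4 + 0\right)\right) = 8 \left(8 - 4\right) = 8 \cdot 4 = 32$)
$u = -640$ ($u = 32 \cdot 4 \left(-5\right) = 128 \left(-5\right) = -640$)
$v{\left(B \right)} = -640$
$36012 - v{\left(N{\left(5,6 \right)} 4 \right)} = 36012 - -640 = 36012 + 640 = 36652$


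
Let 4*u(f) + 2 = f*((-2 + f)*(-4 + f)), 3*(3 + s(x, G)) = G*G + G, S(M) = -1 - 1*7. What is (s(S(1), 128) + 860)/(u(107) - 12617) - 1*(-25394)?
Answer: 28104454034/1106735 ≈ 25394.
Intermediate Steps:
S(M) = -8 (S(M) = -1 - 7 = -8)
s(x, G) = -3 + G/3 + G**2/3 (s(x, G) = -3 + (G*G + G)/3 = -3 + (G**2 + G)/3 = -3 + (G + G**2)/3 = -3 + (G/3 + G**2/3) = -3 + G/3 + G**2/3)
u(f) = -1/2 + f*(-4 + f)*(-2 + f)/4 (u(f) = -1/2 + (f*((-2 + f)*(-4 + f)))/4 = -1/2 + (f*((-4 + f)*(-2 + f)))/4 = -1/2 + (f*(-4 + f)*(-2 + f))/4 = -1/2 + f*(-4 + f)*(-2 + f)/4)
(s(S(1), 128) + 860)/(u(107) - 12617) - 1*(-25394) = ((-3 + (1/3)*128 + (1/3)*128**2) + 860)/((-1/2 + 2*107 - 3/2*107**2 + (1/4)*107**3) - 12617) - 1*(-25394) = ((-3 + 128/3 + (1/3)*16384) + 860)/((-1/2 + 214 - 3/2*11449 + (1/4)*1225043) - 12617) + 25394 = ((-3 + 128/3 + 16384/3) + 860)/((-1/2 + 214 - 34347/2 + 1225043/4) - 12617) + 25394 = (5501 + 860)/(1157203/4 - 12617) + 25394 = 6361/(1106735/4) + 25394 = 6361*(4/1106735) + 25394 = 25444/1106735 + 25394 = 28104454034/1106735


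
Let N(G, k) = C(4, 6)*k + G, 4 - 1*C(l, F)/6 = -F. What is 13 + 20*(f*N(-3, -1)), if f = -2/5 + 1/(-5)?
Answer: 769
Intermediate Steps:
C(l, F) = 24 + 6*F (C(l, F) = 24 - (-6)*F = 24 + 6*F)
f = -⅗ (f = -2*⅕ + 1*(-⅕) = -⅖ - ⅕ = -⅗ ≈ -0.60000)
N(G, k) = G + 60*k (N(G, k) = (24 + 6*6)*k + G = (24 + 36)*k + G = 60*k + G = G + 60*k)
13 + 20*(f*N(-3, -1)) = 13 + 20*(-3*(-3 + 60*(-1))/5) = 13 + 20*(-3*(-3 - 60)/5) = 13 + 20*(-⅗*(-63)) = 13 + 20*(189/5) = 13 + 756 = 769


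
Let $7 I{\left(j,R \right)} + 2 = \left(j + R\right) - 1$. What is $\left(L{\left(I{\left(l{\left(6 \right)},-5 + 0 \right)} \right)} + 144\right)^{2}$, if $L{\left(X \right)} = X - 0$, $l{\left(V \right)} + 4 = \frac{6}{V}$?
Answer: $\frac{994009}{49} \approx 20286.0$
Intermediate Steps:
$l{\left(V \right)} = -4 + \frac{6}{V}$
$I{\left(j,R \right)} = - \frac{3}{7} + \frac{R}{7} + \frac{j}{7}$ ($I{\left(j,R \right)} = - \frac{2}{7} + \frac{\left(j + R\right) - 1}{7} = - \frac{2}{7} + \frac{\left(R + j\right) - 1}{7} = - \frac{2}{7} + \frac{-1 + R + j}{7} = - \frac{2}{7} + \left(- \frac{1}{7} + \frac{R}{7} + \frac{j}{7}\right) = - \frac{3}{7} + \frac{R}{7} + \frac{j}{7}$)
$L{\left(X \right)} = X$ ($L{\left(X \right)} = X + 0 = X$)
$\left(L{\left(I{\left(l{\left(6 \right)},-5 + 0 \right)} \right)} + 144\right)^{2} = \left(\left(- \frac{3}{7} + \frac{-5 + 0}{7} + \frac{-4 + \frac{6}{6}}{7}\right) + 144\right)^{2} = \left(\left(- \frac{3}{7} + \frac{1}{7} \left(-5\right) + \frac{-4 + 6 \cdot \frac{1}{6}}{7}\right) + 144\right)^{2} = \left(\left(- \frac{3}{7} - \frac{5}{7} + \frac{-4 + 1}{7}\right) + 144\right)^{2} = \left(\left(- \frac{3}{7} - \frac{5}{7} + \frac{1}{7} \left(-3\right)\right) + 144\right)^{2} = \left(\left(- \frac{3}{7} - \frac{5}{7} - \frac{3}{7}\right) + 144\right)^{2} = \left(- \frac{11}{7} + 144\right)^{2} = \left(\frac{997}{7}\right)^{2} = \frac{994009}{49}$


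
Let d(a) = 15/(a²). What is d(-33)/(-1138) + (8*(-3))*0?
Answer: -5/413094 ≈ -1.2104e-5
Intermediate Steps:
d(a) = 15/a²
d(-33)/(-1138) + (8*(-3))*0 = (15/(-33)²)/(-1138) + (8*(-3))*0 = (15*(1/1089))*(-1/1138) - 24*0 = (5/363)*(-1/1138) + 0 = -5/413094 + 0 = -5/413094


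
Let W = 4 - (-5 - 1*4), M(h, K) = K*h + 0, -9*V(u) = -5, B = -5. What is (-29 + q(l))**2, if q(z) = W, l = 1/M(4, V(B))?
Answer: 256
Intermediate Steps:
V(u) = 5/9 (V(u) = -1/9*(-5) = 5/9)
M(h, K) = K*h
l = 9/20 (l = 1/((5/9)*4) = 1/(20/9) = 9/20 ≈ 0.45000)
W = 13 (W = 4 - (-5 - 4) = 4 - 1*(-9) = 4 + 9 = 13)
q(z) = 13
(-29 + q(l))**2 = (-29 + 13)**2 = (-16)**2 = 256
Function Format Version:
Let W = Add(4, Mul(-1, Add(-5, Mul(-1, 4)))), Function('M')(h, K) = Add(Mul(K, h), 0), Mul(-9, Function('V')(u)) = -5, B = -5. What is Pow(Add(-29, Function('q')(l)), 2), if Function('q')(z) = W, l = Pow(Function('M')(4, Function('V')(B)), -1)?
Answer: 256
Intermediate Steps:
Function('V')(u) = Rational(5, 9) (Function('V')(u) = Mul(Rational(-1, 9), -5) = Rational(5, 9))
Function('M')(h, K) = Mul(K, h)
l = Rational(9, 20) (l = Pow(Mul(Rational(5, 9), 4), -1) = Pow(Rational(20, 9), -1) = Rational(9, 20) ≈ 0.45000)
W = 13 (W = Add(4, Mul(-1, Add(-5, -4))) = Add(4, Mul(-1, -9)) = Add(4, 9) = 13)
Function('q')(z) = 13
Pow(Add(-29, Function('q')(l)), 2) = Pow(Add(-29, 13), 2) = Pow(-16, 2) = 256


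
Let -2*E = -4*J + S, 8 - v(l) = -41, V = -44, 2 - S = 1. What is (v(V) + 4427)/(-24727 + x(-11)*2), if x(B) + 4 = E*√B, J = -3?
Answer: -27678465/152955521 + 14547*I*√11/152955521 ≈ -0.18096 + 0.00031543*I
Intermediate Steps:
S = 1 (S = 2 - 1*1 = 2 - 1 = 1)
v(l) = 49 (v(l) = 8 - 1*(-41) = 8 + 41 = 49)
E = -13/2 (E = -(-4*(-3) + 1)/2 = -(12 + 1)/2 = -½*13 = -13/2 ≈ -6.5000)
x(B) = -4 - 13*√B/2
(v(V) + 4427)/(-24727 + x(-11)*2) = (49 + 4427)/(-24727 + (-4 - 13*I*√11/2)*2) = 4476/(-24727 + (-4 - 13*I*√11/2)*2) = 4476/(-24727 + (-8 - 13*I*√11)) = 4476/(-24735 - 13*I*√11)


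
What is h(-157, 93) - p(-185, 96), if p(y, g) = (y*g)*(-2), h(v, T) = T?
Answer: -35427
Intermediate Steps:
p(y, g) = -2*g*y (p(y, g) = (g*y)*(-2) = -2*g*y)
h(-157, 93) - p(-185, 96) = 93 - (-2)*96*(-185) = 93 - 1*35520 = 93 - 35520 = -35427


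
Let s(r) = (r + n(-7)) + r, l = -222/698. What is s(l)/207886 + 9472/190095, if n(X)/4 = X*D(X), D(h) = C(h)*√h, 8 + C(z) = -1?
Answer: 343586184959/6895906560165 + 18*I*√7/14849 ≈ 0.049825 + 0.0032072*I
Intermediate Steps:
C(z) = -9 (C(z) = -8 - 1 = -9)
l = -111/349 (l = -222*1/698 = -111/349 ≈ -0.31805)
D(h) = -9*√h
n(X) = -36*X^(3/2) (n(X) = 4*(X*(-9*√X)) = 4*(-9*X^(3/2)) = -36*X^(3/2))
s(r) = 2*r + 252*I*√7 (s(r) = (r - (-252)*I*√7) + r = (r + 252*I*√7) + r = 2*r + 252*I*√7)
s(l)/207886 + 9472/190095 = (2*(-111/349) + 252*I*√7)/207886 + 9472/190095 = (-222/349 + 252*I*√7)*(1/207886) + 9472*(1/190095) = (-111/36276107 + 18*I*√7/14849) + 9472/190095 = 343586184959/6895906560165 + 18*I*√7/14849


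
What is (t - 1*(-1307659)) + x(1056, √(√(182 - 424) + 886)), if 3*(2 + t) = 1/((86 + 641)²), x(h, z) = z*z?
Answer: 2074808769742/1585587 + 11*I*√2 ≈ 1.3085e+6 + 15.556*I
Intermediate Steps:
x(h, z) = z²
t = -3171173/1585587 (t = -2 + 1/(3*((86 + 641)²)) = -2 + 1/(3*(727²)) = -2 + (⅓)/528529 = -2 + (⅓)*(1/528529) = -2 + 1/1585587 = -3171173/1585587 ≈ -2.0000)
(t - 1*(-1307659)) + x(1056, √(√(182 - 424) + 886)) = (-3171173/1585587 - 1*(-1307659)) + (√(√(182 - 424) + 886))² = (-3171173/1585587 + 1307659) + (√(√(-242) + 886))² = 2073403939660/1585587 + (√(11*I*√2 + 886))² = 2073403939660/1585587 + (√(886 + 11*I*√2))² = 2073403939660/1585587 + (886 + 11*I*√2) = 2074808769742/1585587 + 11*I*√2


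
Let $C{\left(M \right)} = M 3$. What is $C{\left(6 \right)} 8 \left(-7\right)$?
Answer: $-1008$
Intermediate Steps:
$C{\left(M \right)} = 3 M$
$C{\left(6 \right)} 8 \left(-7\right) = 3 \cdot 6 \cdot 8 \left(-7\right) = 18 \cdot 8 \left(-7\right) = 144 \left(-7\right) = -1008$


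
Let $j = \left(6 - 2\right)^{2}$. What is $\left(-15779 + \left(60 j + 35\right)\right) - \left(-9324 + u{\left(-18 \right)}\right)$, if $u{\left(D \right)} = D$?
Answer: $-5442$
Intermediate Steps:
$j = 16$ ($j = 4^{2} = 16$)
$\left(-15779 + \left(60 j + 35\right)\right) - \left(-9324 + u{\left(-18 \right)}\right) = \left(-15779 + \left(60 \cdot 16 + 35\right)\right) + \left(9324 - -18\right) = \left(-15779 + \left(960 + 35\right)\right) + \left(9324 + 18\right) = \left(-15779 + 995\right) + 9342 = -14784 + 9342 = -5442$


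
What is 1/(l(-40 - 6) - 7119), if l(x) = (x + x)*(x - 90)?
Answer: 1/5393 ≈ 0.00018543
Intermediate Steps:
l(x) = 2*x*(-90 + x) (l(x) = (2*x)*(-90 + x) = 2*x*(-90 + x))
1/(l(-40 - 6) - 7119) = 1/(2*(-40 - 6)*(-90 + (-40 - 6)) - 7119) = 1/(2*(-46)*(-90 - 46) - 7119) = 1/(2*(-46)*(-136) - 7119) = 1/(12512 - 7119) = 1/5393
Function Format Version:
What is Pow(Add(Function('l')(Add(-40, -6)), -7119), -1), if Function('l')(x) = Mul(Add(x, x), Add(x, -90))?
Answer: Rational(1, 5393) ≈ 0.00018543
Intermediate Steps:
Function('l')(x) = Mul(2, x, Add(-90, x)) (Function('l')(x) = Mul(Mul(2, x), Add(-90, x)) = Mul(2, x, Add(-90, x)))
Pow(Add(Function('l')(Add(-40, -6)), -7119), -1) = Pow(Add(Mul(2, Add(-40, -6), Add(-90, Add(-40, -6))), -7119), -1) = Pow(Add(Mul(2, -46, Add(-90, -46)), -7119), -1) = Pow(Add(Mul(2, -46, -136), -7119), -1) = Pow(Add(12512, -7119), -1) = Pow(5393, -1) = Rational(1, 5393)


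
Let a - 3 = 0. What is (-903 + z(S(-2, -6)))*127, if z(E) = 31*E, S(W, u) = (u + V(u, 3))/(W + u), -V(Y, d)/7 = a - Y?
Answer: -645795/8 ≈ -80724.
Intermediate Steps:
a = 3 (a = 3 + 0 = 3)
V(Y, d) = -21 + 7*Y (V(Y, d) = -7*(3 - Y) = -21 + 7*Y)
S(W, u) = (-21 + 8*u)/(W + u) (S(W, u) = (u + (-21 + 7*u))/(W + u) = (-21 + 8*u)/(W + u))
(-903 + z(S(-2, -6)))*127 = (-903 + 31*((-21 + 8*(-6))/(-2 - 6)))*127 = (-903 + 31*((-21 - 48)/(-8)))*127 = (-903 + 31*(-1/8*(-69)))*127 = (-903 + 31*(69/8))*127 = (-903 + 2139/8)*127 = -5085/8*127 = -645795/8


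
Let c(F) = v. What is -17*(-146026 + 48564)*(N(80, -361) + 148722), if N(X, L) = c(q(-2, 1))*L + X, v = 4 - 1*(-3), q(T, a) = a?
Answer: 242356318850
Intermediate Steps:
v = 7 (v = 4 + 3 = 7)
c(F) = 7
N(X, L) = X + 7*L (N(X, L) = 7*L + X = X + 7*L)
-17*(-146026 + 48564)*(N(80, -361) + 148722) = -17*(-146026 + 48564)*((80 + 7*(-361)) + 148722) = -(-1656854)*((80 - 2527) + 148722) = -(-1656854)*(-2447 + 148722) = -(-1656854)*146275 = -17*(-14256254050) = 242356318850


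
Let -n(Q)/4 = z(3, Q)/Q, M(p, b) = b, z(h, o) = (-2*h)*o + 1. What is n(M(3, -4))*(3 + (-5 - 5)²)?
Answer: 2575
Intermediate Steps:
z(h, o) = 1 - 2*h*o (z(h, o) = -2*h*o + 1 = 1 - 2*h*o)
n(Q) = -4*(1 - 6*Q)/Q (n(Q) = -4*(1 - 2*3*Q)/Q = -4*(1 - 6*Q)/Q)
n(M(3, -4))*(3 + (-5 - 5)²) = (24 - 4/(-4))*(3 + (-5 - 5)²) = (24 - 4*(-¼))*(3 + (-10)²) = (24 + 1)*(3 + 100) = 25*103 = 2575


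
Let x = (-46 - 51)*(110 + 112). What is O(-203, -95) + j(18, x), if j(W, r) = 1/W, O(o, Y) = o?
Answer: -3653/18 ≈ -202.94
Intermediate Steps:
x = -21534 (x = -97*222 = -21534)
O(-203, -95) + j(18, x) = -203 + 1/18 = -3653/18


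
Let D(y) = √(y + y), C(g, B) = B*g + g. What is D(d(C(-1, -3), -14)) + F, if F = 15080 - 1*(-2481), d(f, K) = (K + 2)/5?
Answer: 17561 + 2*I*√30/5 ≈ 17561.0 + 2.1909*I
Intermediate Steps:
C(g, B) = g + B*g
d(f, K) = ⅖ + K/5 (d(f, K) = (2 + K)*(⅕) = ⅖ + K/5)
D(y) = √2*√y (D(y) = √(2*y) = √2*√y)
F = 17561 (F = 15080 + 2481 = 17561)
D(d(C(-1, -3), -14)) + F = √2*√(⅖ + (⅕)*(-14)) + 17561 = √2*√(⅖ - 14/5) + 17561 = √2*√(-12/5) + 17561 = √2*(2*I*√15/5) + 17561 = 2*I*√30/5 + 17561 = 17561 + 2*I*√30/5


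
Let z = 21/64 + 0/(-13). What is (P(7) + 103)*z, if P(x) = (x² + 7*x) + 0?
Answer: 4221/64 ≈ 65.953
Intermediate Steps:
P(x) = x² + 7*x
z = 21/64 (z = 21*(1/64) + 0*(-1/13) = 21/64 + 0 = 21/64 ≈ 0.32813)
(P(7) + 103)*z = (7*(7 + 7) + 103)*(21/64) = (7*14 + 103)*(21/64) = (98 + 103)*(21/64) = 201*(21/64) = 4221/64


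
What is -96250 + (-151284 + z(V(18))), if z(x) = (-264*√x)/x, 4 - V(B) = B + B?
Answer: -247534 + 33*I*√2 ≈ -2.4753e+5 + 46.669*I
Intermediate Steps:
V(B) = 4 - 2*B (V(B) = 4 - (B + B) = 4 - 2*B)
z(x) = -264/√x
-96250 + (-151284 + z(V(18))) = -96250 + (-151284 - 264/√(4 - 2*18)) = -96250 + (-151284 - 264/√(4 - 36)) = -96250 + (-151284 - (-33)*I*√2) = -96250 + (-151284 + 33*I*√2) = -247534 + 33*I*√2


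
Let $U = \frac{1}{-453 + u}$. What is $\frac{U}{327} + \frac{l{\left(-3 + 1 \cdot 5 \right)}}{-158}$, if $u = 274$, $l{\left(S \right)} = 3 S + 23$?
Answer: $- \frac{1697615}{9248214} \approx -0.18356$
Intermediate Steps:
$l{\left(S \right)} = 23 + 3 S$
$U = - \frac{1}{179}$ ($U = \frac{1}{-453 + 274} = \frac{1}{-179} = - \frac{1}{179} \approx -0.0055866$)
$\frac{U}{327} + \frac{l{\left(-3 + 1 \cdot 5 \right)}}{-158} = - \frac{1}{179 \cdot 327} + \frac{23 + 3 \left(-3 + 1 \cdot 5\right)}{-158} = \left(- \frac{1}{179}\right) \frac{1}{327} + \left(23 + 3 \left(-3 + 5\right)\right) \left(- \frac{1}{158}\right) = - \frac{1}{58533} + \left(23 + 3 \cdot 2\right) \left(- \frac{1}{158}\right) = - \frac{1}{58533} + \left(23 + 6\right) \left(- \frac{1}{158}\right) = - \frac{1}{58533} + 29 \left(- \frac{1}{158}\right) = - \frac{1}{58533} - \frac{29}{158} = - \frac{1697615}{9248214}$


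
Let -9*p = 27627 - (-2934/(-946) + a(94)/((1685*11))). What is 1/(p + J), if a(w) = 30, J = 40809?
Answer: 43473/1640657027 ≈ 2.6497e-5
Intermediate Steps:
p = -133432630/43473 (p = -(27627 - (-2934/(-946) + 30/((1685*11))))/9 = -(27627 - (-2934*(-1/946) + 30/18535))/9 = -(27627 - (1467/473 + 30*(1/18535)))/9 = -(27627 - (1467/473 + 6/3707))/9 = -(27627 - 1*44967/14491)/9 = -(27627 - 44967/14491)/9 = -1/9*400297890/14491 = -133432630/43473 ≈ -3069.3)
1/(p + J) = 1/(-133432630/43473 + 40809) = 1/(1640657027/43473) = 43473/1640657027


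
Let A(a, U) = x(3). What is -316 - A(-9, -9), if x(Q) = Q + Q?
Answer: -322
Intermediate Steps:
x(Q) = 2*Q
A(a, U) = 6 (A(a, U) = 2*3 = 6)
-316 - A(-9, -9) = -316 - 1*6 = -316 - 6 = -322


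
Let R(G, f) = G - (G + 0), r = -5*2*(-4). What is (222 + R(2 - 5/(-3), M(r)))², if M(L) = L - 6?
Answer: 49284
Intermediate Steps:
r = 40 (r = -10*(-4) = 40)
M(L) = -6 + L
R(G, f) = 0 (R(G, f) = G - G = 0)
(222 + R(2 - 5/(-3), M(r)))² = (222 + 0)² = 222² = 49284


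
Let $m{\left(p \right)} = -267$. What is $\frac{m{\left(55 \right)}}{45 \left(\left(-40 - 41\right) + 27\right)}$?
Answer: $\frac{89}{810} \approx 0.10988$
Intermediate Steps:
$\frac{m{\left(55 \right)}}{45 \left(\left(-40 - 41\right) + 27\right)} = - \frac{267}{45 \left(\left(-40 - 41\right) + 27\right)} = - \frac{267}{45 \left(-81 + 27\right)} = - \frac{267}{45 \left(-54\right)} = - \frac{267}{-2430} = \left(-267\right) \left(- \frac{1}{2430}\right) = \frac{89}{810}$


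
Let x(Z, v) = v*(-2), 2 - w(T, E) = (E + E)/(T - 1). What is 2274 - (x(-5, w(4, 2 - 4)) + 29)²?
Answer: 15977/9 ≈ 1775.2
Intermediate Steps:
w(T, E) = 2 - 2*E/(-1 + T) (w(T, E) = 2 - (E + E)/(T - 1) = 2 - 2*E/(-1 + T))
x(Z, v) = -2*v
2274 - (x(-5, w(4, 2 - 4)) + 29)² = 2274 - (-4*(-1 + 4 - (2 - 4))/(-1 + 4) + 29)² = 2274 - (-4*(-1 + 4 - 1*(-2))/3 + 29)² = 2274 - (-4*(-1 + 4 + 2)/3 + 29)² = 2274 - (-4*5/3 + 29)² = 2274 - (-2*10/3 + 29)² = 2274 - (-20/3 + 29)² = 2274 - (67/3)² = 2274 - 1*4489/9 = 2274 - 4489/9 = 15977/9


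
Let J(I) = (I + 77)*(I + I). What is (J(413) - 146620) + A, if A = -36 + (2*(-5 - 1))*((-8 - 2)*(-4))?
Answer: 257604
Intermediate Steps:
J(I) = 2*I*(77 + I) (J(I) = (77 + I)*(2*I) = 2*I*(77 + I))
A = -516 (A = -36 + (2*(-6))*(-10*(-4)) = -36 - 12*40 = -36 - 480 = -516)
(J(413) - 146620) + A = (2*413*(77 + 413) - 146620) - 516 = (2*413*490 - 146620) - 516 = (404740 - 146620) - 516 = 258120 - 516 = 257604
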